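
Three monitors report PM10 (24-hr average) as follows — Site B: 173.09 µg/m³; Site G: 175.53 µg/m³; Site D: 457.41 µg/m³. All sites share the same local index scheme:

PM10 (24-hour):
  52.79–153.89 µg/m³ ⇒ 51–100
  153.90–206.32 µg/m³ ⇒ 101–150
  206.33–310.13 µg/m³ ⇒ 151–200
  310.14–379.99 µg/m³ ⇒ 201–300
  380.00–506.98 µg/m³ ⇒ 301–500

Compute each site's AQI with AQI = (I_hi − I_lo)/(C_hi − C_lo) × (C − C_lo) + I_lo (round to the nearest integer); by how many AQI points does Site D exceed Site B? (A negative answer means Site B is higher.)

303

Site B: 173.09 ∈ [153.90, 206.32] ↔ index [101, 150].
101 + (173.09−153.90)·(150−101)/(206.32−153.90) = 101 + 19.19·49/52.42 ≈ 118.94, so AQI = 119.
Site G: 175.53 lies in 153.90–206.32, so I_lo=101, I_hi=150, C_lo=153.90, C_hi=206.32.
(150−101)/(206.32−153.90) × (175.53−153.90) + 101 = 49/52.42 × 21.63 + 101 ≈ 121.22 → 121.
Site D: row 380.00–506.98 (AQI 301–500). (500−301)·(457.41−380.00)/(506.98−380.00) + 301 = 199·77.41/126.98 + 301 ≈ 422.32 → 422.
AQIs: Site B=119, Site G=121, Site D=422. Site D (422) − Site B (119) = 303.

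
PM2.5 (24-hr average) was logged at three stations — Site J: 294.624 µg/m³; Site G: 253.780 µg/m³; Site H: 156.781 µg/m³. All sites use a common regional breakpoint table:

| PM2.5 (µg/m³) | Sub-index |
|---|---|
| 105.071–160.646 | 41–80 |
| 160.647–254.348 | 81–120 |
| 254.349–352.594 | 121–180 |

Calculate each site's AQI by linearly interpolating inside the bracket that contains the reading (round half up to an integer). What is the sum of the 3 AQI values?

342

Site J 294.624: bracket 254.349–352.594 → index 121–180; slope 59/98.245, offset 40.275.
AQI = 121 + 59/98.245·40.275 ≈ 145.19 ⇒ 145.
Site G: 253.780 lies in 160.647–254.348, so I_lo=81, I_hi=120, C_lo=160.647, C_hi=254.348.
(120−81)/(254.348−160.647) × (253.780−160.647) + 81 = 39/93.701 × 93.133 + 81 ≈ 119.76 → 120.
Site H: 156.781 ∈ [105.071, 160.646] ↔ index [41, 80].
41 + (156.781−105.071)·(80−41)/(160.646−105.071) = 41 + 51.710·39/55.575 ≈ 77.29, so AQI = 77.
AQIs: Site J=145, Site G=120, Site H=77. Sum = 145 + 120 + 77 = 342.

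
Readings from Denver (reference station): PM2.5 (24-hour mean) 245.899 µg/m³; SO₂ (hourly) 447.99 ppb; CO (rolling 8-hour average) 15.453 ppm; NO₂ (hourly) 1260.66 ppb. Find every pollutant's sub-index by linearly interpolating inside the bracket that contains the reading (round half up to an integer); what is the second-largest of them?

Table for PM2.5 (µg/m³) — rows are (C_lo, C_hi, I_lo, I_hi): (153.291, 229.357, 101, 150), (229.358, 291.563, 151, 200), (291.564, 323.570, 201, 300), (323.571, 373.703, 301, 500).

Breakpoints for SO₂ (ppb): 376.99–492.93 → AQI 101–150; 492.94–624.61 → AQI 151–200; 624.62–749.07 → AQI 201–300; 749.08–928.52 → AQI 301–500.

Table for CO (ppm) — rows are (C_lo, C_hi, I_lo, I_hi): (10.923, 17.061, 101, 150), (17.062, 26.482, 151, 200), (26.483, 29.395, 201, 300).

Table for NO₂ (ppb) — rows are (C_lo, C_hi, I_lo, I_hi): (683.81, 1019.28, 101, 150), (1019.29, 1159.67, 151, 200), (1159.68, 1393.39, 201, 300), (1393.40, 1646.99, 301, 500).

PM2.5: 245.899 ∈ [229.358, 291.563] ↔ index [151, 200].
151 + (245.899−229.358)·(200−151)/(291.563−229.358) = 151 + 16.541·49/62.205 ≈ 164.03, so AQI = 164.
SO₂: row 376.99–492.93 (AQI 101–150). (150−101)·(447.99−376.99)/(492.93−376.99) + 101 = 49·71.00/115.94 + 101 ≈ 131.01 → 131.
CO: row 10.923–17.061 (AQI 101–150). (150−101)·(15.453−10.923)/(17.061−10.923) + 101 = 49·4.530/6.138 + 101 ≈ 137.16 → 137.
NO₂: row 1159.68–1393.39 (AQI 201–300). (300−201)·(1260.66−1159.68)/(1393.39−1159.68) + 201 = 99·100.98/233.71 + 201 ≈ 243.78 → 244.
Sub-indices: PM2.5→164, SO₂→131, CO→137, NO₂→244. Ranked high→low: 244, 164, 137, 131. Second-highest sub-index = 164.

164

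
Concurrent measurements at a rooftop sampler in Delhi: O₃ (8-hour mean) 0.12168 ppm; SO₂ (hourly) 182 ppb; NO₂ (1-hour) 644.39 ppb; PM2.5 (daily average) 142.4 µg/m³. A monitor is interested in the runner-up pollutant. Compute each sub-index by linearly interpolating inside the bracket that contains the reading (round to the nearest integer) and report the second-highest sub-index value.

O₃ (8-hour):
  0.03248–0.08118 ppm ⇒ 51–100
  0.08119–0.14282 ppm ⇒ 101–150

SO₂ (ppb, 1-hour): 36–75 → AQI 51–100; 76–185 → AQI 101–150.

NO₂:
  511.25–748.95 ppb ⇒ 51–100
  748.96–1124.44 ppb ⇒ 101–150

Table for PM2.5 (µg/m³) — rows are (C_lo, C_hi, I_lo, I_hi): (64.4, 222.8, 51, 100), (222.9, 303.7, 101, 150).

133

O₃: 0.12168 lies in 0.08119–0.14282, so I_lo=101, I_hi=150, C_lo=0.08119, C_hi=0.14282.
(150−101)/(0.14282−0.08119) × (0.12168−0.08119) + 101 = 49/0.06163 × 0.04049 + 101 ≈ 133.19 → 133.
SO₂: 182 ∈ [76, 185] ↔ index [101, 150].
101 + (182−76)·(150−101)/(185−76) = 101 + 106·49/109 ≈ 148.65, so AQI = 149.
NO₂ 644.39: bracket 511.25–748.95 → index 51–100; slope 49/237.70, offset 133.14.
AQI = 51 + 49/237.70·133.14 ≈ 78.45 ⇒ 78.
PM2.5: 142.4 lies in 64.4–222.8, so I_lo=51, I_hi=100, C_lo=64.4, C_hi=222.8.
(100−51)/(222.8−64.4) × (142.4−64.4) + 51 = 49/158.4 × 78.0 + 51 ≈ 75.13 → 75.
Sub-indices: O₃→133, SO₂→149, NO₂→78, PM2.5→75. Ranked high→low: 149, 133, 78, 75. Second-highest sub-index = 133.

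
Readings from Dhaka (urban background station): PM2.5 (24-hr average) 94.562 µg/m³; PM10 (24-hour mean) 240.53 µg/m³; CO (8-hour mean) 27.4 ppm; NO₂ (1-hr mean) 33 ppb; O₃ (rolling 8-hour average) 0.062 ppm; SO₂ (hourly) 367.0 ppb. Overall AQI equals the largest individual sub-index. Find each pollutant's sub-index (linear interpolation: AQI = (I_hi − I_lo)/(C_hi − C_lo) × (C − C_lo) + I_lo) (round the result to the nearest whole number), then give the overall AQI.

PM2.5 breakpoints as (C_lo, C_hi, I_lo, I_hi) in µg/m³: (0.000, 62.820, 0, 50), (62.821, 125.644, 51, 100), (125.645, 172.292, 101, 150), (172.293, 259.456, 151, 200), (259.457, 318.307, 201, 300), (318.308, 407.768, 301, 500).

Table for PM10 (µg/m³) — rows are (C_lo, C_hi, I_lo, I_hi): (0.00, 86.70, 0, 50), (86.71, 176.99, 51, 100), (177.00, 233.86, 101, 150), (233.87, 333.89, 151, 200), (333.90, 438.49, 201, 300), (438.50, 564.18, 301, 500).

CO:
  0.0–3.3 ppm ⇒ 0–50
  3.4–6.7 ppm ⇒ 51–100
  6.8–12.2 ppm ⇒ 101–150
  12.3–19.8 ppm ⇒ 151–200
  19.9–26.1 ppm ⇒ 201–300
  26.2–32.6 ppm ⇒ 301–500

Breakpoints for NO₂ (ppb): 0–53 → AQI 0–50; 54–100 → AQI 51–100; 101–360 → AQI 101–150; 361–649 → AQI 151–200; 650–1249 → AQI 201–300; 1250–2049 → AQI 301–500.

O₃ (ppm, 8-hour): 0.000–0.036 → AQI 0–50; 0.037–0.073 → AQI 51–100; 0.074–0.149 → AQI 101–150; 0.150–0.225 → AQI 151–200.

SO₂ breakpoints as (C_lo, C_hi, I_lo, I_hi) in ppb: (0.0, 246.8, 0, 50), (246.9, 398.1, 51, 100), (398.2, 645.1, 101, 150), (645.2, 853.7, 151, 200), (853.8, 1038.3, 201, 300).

338

PM2.5: row 62.821–125.644 (AQI 51–100). (100−51)·(94.562−62.821)/(125.644−62.821) + 51 = 49·31.741/62.823 + 51 ≈ 75.76 → 76.
PM10 240.53: bracket 233.87–333.89 → index 151–200; slope 49/100.02, offset 6.66.
AQI = 151 + 49/100.02·6.66 ≈ 154.26 ⇒ 154.
CO 27.4: bracket 26.2–32.6 → index 301–500; slope 199/6.4, offset 1.2.
AQI = 301 + 199/6.4·1.2 ≈ 338.31 ⇒ 338.
NO₂ 33: bracket 0–53 → index 0–50; slope 50/53, offset 33.
AQI = 0 + 50/53·33 ≈ 31.13 ⇒ 31.
O₃ 0.062: bracket 0.037–0.073 → index 51–100; slope 49/0.036, offset 0.025.
AQI = 51 + 49/0.036·0.025 ≈ 85.03 ⇒ 85.
SO₂: row 246.9–398.1 (AQI 51–100). (100−51)·(367.0−246.9)/(398.1−246.9) + 51 = 49·120.1/151.2 + 51 ≈ 89.92 → 90.
Sub-indices: PM2.5→76, PM10→154, CO→338, NO₂→31, O₃→85, SO₂→90. Overall AQI = max = 338; dominant pollutant is CO.
AQI 338: Hazardous.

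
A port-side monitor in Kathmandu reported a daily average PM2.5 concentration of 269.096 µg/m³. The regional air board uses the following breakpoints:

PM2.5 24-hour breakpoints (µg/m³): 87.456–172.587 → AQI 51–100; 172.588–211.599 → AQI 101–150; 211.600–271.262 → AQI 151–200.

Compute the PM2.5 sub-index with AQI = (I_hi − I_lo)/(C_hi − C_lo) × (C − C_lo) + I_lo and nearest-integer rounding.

198

PM2.5: 269.096 ∈ [211.600, 271.262] ↔ index [151, 200].
151 + (269.096−211.600)·(200−151)/(271.262−211.600) = 151 + 57.496·49/59.662 ≈ 198.22, so AQI = 198.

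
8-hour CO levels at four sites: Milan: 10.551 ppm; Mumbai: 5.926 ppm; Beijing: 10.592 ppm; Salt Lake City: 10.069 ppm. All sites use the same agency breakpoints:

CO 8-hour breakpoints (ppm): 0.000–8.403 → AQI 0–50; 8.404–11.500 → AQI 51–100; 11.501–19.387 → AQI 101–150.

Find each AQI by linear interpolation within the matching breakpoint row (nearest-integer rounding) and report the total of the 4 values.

Milan 10.551: bracket 8.404–11.500 → index 51–100; slope 49/3.096, offset 2.147.
AQI = 51 + 49/3.096·2.147 ≈ 84.98 ⇒ 85.
Mumbai: 5.926 ∈ [0.000, 8.403] ↔ index [0, 50].
0 + (5.926−0.000)·(50−0)/(8.403−0.000) = 0 + 5.926·50/8.403 ≈ 35.26, so AQI = 35.
Beijing: 10.592 lies in 8.404–11.500, so I_lo=51, I_hi=100, C_lo=8.404, C_hi=11.500.
(100−51)/(11.500−8.404) × (10.592−8.404) + 51 = 49/3.096 × 2.188 + 51 ≈ 85.63 → 86.
Salt Lake City: row 8.404–11.500 (AQI 51–100). (100−51)·(10.069−8.404)/(11.500−8.404) + 51 = 49·1.665/3.096 + 51 ≈ 77.35 → 77.
AQIs: Milan=85, Mumbai=35, Beijing=86, Salt Lake City=77. Sum = 85 + 35 + 86 + 77 = 283.

283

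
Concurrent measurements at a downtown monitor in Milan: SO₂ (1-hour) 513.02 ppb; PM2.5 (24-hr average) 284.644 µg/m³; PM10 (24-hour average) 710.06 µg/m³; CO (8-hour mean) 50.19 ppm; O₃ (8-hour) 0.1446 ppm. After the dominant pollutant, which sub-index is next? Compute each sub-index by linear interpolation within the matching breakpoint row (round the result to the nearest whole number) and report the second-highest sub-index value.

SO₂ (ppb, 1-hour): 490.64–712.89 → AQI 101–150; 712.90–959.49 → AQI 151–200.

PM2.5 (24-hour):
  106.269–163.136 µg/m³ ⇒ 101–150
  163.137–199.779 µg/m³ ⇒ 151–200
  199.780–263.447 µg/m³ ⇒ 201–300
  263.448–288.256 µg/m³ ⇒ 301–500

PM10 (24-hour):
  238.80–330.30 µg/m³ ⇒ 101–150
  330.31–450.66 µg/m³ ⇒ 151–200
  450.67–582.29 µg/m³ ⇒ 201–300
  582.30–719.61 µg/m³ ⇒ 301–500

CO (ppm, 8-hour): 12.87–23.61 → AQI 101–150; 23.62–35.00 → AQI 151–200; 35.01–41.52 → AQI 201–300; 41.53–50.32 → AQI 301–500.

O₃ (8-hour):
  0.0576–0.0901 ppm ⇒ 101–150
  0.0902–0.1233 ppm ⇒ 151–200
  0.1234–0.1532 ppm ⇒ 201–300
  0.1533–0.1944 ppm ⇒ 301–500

486

SO₂: 513.02 ∈ [490.64, 712.89] ↔ index [101, 150].
101 + (513.02−490.64)·(150−101)/(712.89−490.64) = 101 + 22.38·49/222.25 ≈ 105.93, so AQI = 106.
PM2.5: 284.644 lies in 263.448–288.256, so I_lo=301, I_hi=500, C_lo=263.448, C_hi=288.256.
(500−301)/(288.256−263.448) × (284.644−263.448) + 301 = 199/24.808 × 21.196 + 301 ≈ 471.03 → 471.
PM10: 710.06 ∈ [582.30, 719.61] ↔ index [301, 500].
301 + (710.06−582.30)·(500−301)/(719.61−582.30) = 301 + 127.76·199/137.31 ≈ 486.16, so AQI = 486.
CO 50.19: bracket 41.53–50.32 → index 301–500; slope 199/8.79, offset 8.66.
AQI = 301 + 199/8.79·8.66 ≈ 497.06 ⇒ 497.
O₃: 0.1446 lies in 0.1234–0.1532, so I_lo=201, I_hi=300, C_lo=0.1234, C_hi=0.1532.
(300−201)/(0.1532−0.1234) × (0.1446−0.1234) + 201 = 99/0.0298 × 0.0212 + 201 ≈ 271.43 → 271.
Sub-indices: SO₂→106, PM2.5→471, PM10→486, CO→497, O₃→271. Ranked high→low: 497, 486, 471, 271, 106. Second-highest sub-index = 486.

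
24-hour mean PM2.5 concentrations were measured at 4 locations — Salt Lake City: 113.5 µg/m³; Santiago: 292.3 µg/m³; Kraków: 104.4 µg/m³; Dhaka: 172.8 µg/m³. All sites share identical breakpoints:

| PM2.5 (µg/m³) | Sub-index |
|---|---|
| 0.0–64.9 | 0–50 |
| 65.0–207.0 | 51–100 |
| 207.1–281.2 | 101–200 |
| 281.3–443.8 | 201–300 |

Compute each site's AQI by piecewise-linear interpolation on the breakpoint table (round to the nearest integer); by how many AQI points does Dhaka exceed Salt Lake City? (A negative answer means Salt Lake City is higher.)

Salt Lake City: 113.5 ∈ [65.0, 207.0] ↔ index [51, 100].
51 + (113.5−65.0)·(100−51)/(207.0−65.0) = 51 + 48.5·49/142.0 ≈ 67.74, so AQI = 68.
Santiago: row 281.3–443.8 (AQI 201–300). (300−201)·(292.3−281.3)/(443.8−281.3) + 201 = 99·11.0/162.5 + 201 ≈ 207.70 → 208.
Kraków: 104.4 ∈ [65.0, 207.0] ↔ index [51, 100].
51 + (104.4−65.0)·(100−51)/(207.0−65.0) = 51 + 39.4·49/142.0 ≈ 64.60, so AQI = 65.
Dhaka: 172.8 lies in 65.0–207.0, so I_lo=51, I_hi=100, C_lo=65.0, C_hi=207.0.
(100−51)/(207.0−65.0) × (172.8−65.0) + 51 = 49/142.0 × 107.8 + 51 ≈ 88.20 → 88.
AQIs: Salt Lake City=68, Santiago=208, Kraków=65, Dhaka=88. Dhaka (88) − Salt Lake City (68) = 20.

20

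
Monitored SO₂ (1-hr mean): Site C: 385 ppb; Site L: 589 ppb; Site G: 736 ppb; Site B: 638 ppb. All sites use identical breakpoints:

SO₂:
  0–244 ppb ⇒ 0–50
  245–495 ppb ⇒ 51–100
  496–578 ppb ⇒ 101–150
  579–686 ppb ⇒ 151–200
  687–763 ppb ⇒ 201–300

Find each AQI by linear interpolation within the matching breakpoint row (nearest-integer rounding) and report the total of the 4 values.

677

Site C 385: bracket 245–495 → index 51–100; slope 49/250, offset 140.
AQI = 51 + 49/250·140 ≈ 78.44 ⇒ 78.
Site L: 589 ∈ [579, 686] ↔ index [151, 200].
151 + (589−579)·(200−151)/(686−579) = 151 + 10·49/107 ≈ 155.58, so AQI = 156.
Site G: 736 ∈ [687, 763] ↔ index [201, 300].
201 + (736−687)·(300−201)/(763−687) = 201 + 49·99/76 ≈ 264.83, so AQI = 265.
Site B: 638 lies in 579–686, so I_lo=151, I_hi=200, C_lo=579, C_hi=686.
(200−151)/(686−579) × (638−579) + 151 = 49/107 × 59 + 151 ≈ 178.02 → 178.
AQIs: Site C=78, Site L=156, Site G=265, Site B=178. Sum = 78 + 156 + 265 + 178 = 677.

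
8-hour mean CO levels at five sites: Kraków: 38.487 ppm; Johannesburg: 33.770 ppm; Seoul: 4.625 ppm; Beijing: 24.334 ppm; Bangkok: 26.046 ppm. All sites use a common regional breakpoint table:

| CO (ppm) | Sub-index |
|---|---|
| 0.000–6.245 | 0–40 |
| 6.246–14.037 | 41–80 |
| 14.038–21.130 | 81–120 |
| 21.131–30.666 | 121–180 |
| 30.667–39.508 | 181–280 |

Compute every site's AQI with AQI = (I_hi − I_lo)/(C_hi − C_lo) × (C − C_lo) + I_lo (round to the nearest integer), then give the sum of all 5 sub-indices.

Kraków: 38.487 lies in 30.667–39.508, so I_lo=181, I_hi=280, C_lo=30.667, C_hi=39.508.
(280−181)/(39.508−30.667) × (38.487−30.667) + 181 = 99/8.841 × 7.820 + 181 ≈ 268.57 → 269.
Johannesburg: 33.770 ∈ [30.667, 39.508] ↔ index [181, 280].
181 + (33.770−30.667)·(280−181)/(39.508−30.667) = 181 + 3.103·99/8.841 ≈ 215.75, so AQI = 216.
Seoul 4.625: bracket 0.000–6.245 → index 0–40; slope 40/6.245, offset 4.625.
AQI = 0 + 40/6.245·4.625 ≈ 29.62 ⇒ 30.
Beijing: 24.334 lies in 21.131–30.666, so I_lo=121, I_hi=180, C_lo=21.131, C_hi=30.666.
(180−121)/(30.666−21.131) × (24.334−21.131) + 121 = 59/9.535 × 3.203 + 121 ≈ 140.82 → 141.
Bangkok: 26.046 lies in 21.131–30.666, so I_lo=121, I_hi=180, C_lo=21.131, C_hi=30.666.
(180−121)/(30.666−21.131) × (26.046−21.131) + 121 = 59/9.535 × 4.915 + 121 ≈ 151.41 → 151.
AQIs: Kraków=269, Johannesburg=216, Seoul=30, Beijing=141, Bangkok=151. Sum = 269 + 216 + 30 + 141 + 151 = 807.

807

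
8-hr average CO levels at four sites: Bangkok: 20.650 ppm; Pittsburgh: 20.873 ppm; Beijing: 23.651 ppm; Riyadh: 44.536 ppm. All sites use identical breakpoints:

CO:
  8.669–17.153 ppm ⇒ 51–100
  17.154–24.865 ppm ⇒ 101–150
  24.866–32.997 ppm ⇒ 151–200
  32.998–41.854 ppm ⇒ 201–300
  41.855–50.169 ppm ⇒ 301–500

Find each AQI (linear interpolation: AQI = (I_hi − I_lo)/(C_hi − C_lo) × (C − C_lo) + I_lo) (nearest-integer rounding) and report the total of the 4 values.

755

Bangkok: 20.650 lies in 17.154–24.865, so I_lo=101, I_hi=150, C_lo=17.154, C_hi=24.865.
(150−101)/(24.865−17.154) × (20.650−17.154) + 101 = 49/7.711 × 3.496 + 101 ≈ 123.22 → 123.
Pittsburgh: 20.873 lies in 17.154–24.865, so I_lo=101, I_hi=150, C_lo=17.154, C_hi=24.865.
(150−101)/(24.865−17.154) × (20.873−17.154) + 101 = 49/7.711 × 3.719 + 101 ≈ 124.63 → 125.
Beijing: 23.651 lies in 17.154–24.865, so I_lo=101, I_hi=150, C_lo=17.154, C_hi=24.865.
(150−101)/(24.865−17.154) × (23.651−17.154) + 101 = 49/7.711 × 6.497 + 101 ≈ 142.29 → 142.
Riyadh: 44.536 lies in 41.855–50.169, so I_lo=301, I_hi=500, C_lo=41.855, C_hi=50.169.
(500−301)/(50.169−41.855) × (44.536−41.855) + 301 = 199/8.314 × 2.681 + 301 ≈ 365.17 → 365.
AQIs: Bangkok=123, Pittsburgh=125, Beijing=142, Riyadh=365. Sum = 123 + 125 + 142 + 365 = 755.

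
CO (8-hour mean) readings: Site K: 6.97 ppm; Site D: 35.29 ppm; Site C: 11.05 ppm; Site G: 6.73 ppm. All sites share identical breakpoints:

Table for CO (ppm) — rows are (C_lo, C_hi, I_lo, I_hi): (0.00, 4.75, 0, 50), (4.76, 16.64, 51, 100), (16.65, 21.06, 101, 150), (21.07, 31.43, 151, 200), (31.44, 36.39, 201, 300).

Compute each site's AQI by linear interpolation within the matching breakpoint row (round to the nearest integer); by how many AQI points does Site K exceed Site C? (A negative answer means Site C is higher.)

-17

Site K 6.97: bracket 4.76–16.64 → index 51–100; slope 49/11.88, offset 2.21.
AQI = 51 + 49/11.88·2.21 ≈ 60.12 ⇒ 60.
Site D: 35.29 ∈ [31.44, 36.39] ↔ index [201, 300].
201 + (35.29−31.44)·(300−201)/(36.39−31.44) = 201 + 3.85·99/4.95 ≈ 278.00, so AQI = 278.
Site C: 11.05 ∈ [4.76, 16.64] ↔ index [51, 100].
51 + (11.05−4.76)·(100−51)/(16.64−4.76) = 51 + 6.29·49/11.88 ≈ 76.94, so AQI = 77.
Site G: 6.73 ∈ [4.76, 16.64] ↔ index [51, 100].
51 + (6.73−4.76)·(100−51)/(16.64−4.76) = 51 + 1.97·49/11.88 ≈ 59.13, so AQI = 59.
AQIs: Site K=60, Site D=278, Site C=77, Site G=59. Site K (60) − Site C (77) = -17.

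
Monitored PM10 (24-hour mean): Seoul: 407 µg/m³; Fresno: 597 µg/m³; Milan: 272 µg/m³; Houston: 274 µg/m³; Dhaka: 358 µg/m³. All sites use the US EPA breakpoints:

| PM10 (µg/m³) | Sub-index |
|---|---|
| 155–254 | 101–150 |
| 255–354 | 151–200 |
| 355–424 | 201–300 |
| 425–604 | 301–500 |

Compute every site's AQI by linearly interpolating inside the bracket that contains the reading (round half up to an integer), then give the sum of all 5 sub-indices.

1292

Seoul: 407 ∈ [355, 424] ↔ index [201, 300].
201 + (407−355)·(300−201)/(424−355) = 201 + 52·99/69 ≈ 275.61, so AQI = 276.
Fresno: row 425–604 (AQI 301–500). (500−301)·(597−425)/(604−425) + 301 = 199·172/179 + 301 ≈ 492.22 → 492.
Milan 272: bracket 255–354 → index 151–200; slope 49/99, offset 17.
AQI = 151 + 49/99·17 ≈ 159.41 ⇒ 159.
Houston: 274 ∈ [255, 354] ↔ index [151, 200].
151 + (274−255)·(200−151)/(354−255) = 151 + 19·49/99 ≈ 160.40, so AQI = 160.
Dhaka: 358 lies in 355–424, so I_lo=201, I_hi=300, C_lo=355, C_hi=424.
(300−201)/(424−355) × (358−355) + 201 = 99/69 × 3 + 201 ≈ 205.30 → 205.
AQIs: Seoul=276, Fresno=492, Milan=159, Houston=160, Dhaka=205. Sum = 276 + 492 + 159 + 160 + 205 = 1292.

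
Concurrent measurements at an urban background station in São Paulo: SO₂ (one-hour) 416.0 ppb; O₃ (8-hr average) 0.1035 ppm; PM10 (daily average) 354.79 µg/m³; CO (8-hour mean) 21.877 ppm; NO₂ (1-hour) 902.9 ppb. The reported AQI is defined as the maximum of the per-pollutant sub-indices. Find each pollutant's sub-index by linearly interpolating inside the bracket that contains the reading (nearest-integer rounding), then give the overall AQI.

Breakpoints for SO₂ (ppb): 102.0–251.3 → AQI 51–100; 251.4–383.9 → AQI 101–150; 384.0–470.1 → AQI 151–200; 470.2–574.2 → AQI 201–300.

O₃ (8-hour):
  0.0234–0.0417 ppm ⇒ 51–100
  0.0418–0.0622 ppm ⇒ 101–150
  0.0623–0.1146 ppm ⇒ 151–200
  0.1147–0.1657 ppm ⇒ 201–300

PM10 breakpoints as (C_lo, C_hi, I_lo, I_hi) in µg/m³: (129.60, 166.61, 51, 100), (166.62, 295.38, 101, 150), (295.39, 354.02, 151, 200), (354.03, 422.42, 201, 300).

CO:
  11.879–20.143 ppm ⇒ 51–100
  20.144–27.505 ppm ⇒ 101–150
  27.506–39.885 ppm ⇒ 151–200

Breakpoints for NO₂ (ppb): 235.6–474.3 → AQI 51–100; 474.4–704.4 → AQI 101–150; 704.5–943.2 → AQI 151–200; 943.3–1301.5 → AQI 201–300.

202

SO₂ 416.0: bracket 384.0–470.1 → index 151–200; slope 49/86.1, offset 32.0.
AQI = 151 + 49/86.1·32.0 ≈ 169.21 ⇒ 169.
O₃ 0.1035: bracket 0.0623–0.1146 → index 151–200; slope 49/0.0523, offset 0.0412.
AQI = 151 + 49/0.0523·0.0412 ≈ 189.60 ⇒ 190.
PM10: 354.79 lies in 354.03–422.42, so I_lo=201, I_hi=300, C_lo=354.03, C_hi=422.42.
(300−201)/(422.42−354.03) × (354.79−354.03) + 201 = 99/68.39 × 0.76 + 201 ≈ 202.10 → 202.
CO: row 20.144–27.505 (AQI 101–150). (150−101)·(21.877−20.144)/(27.505−20.144) + 101 = 49·1.733/7.361 + 101 ≈ 112.54 → 113.
NO₂ 902.9: bracket 704.5–943.2 → index 151–200; slope 49/238.7, offset 198.4.
AQI = 151 + 49/238.7·198.4 ≈ 191.73 ⇒ 192.
Sub-indices: SO₂→169, O₃→190, PM10→202, CO→113, NO₂→192. Overall AQI = max = 202; dominant pollutant is PM10.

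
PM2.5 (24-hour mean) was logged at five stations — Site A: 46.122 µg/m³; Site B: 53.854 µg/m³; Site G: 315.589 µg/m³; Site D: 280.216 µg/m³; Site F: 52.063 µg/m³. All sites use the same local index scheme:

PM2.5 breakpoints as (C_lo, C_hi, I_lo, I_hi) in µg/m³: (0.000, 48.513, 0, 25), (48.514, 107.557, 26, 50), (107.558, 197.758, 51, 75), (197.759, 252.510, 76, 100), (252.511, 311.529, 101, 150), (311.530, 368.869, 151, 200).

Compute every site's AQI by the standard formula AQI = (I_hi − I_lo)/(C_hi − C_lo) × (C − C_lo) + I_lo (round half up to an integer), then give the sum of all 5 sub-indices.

357

Site A 46.122: bracket 0.000–48.513 → index 0–25; slope 25/48.513, offset 46.122.
AQI = 0 + 25/48.513·46.122 ≈ 23.77 ⇒ 24.
Site B: 53.854 ∈ [48.514, 107.557] ↔ index [26, 50].
26 + (53.854−48.514)·(50−26)/(107.557−48.514) = 26 + 5.340·24/59.043 ≈ 28.17, so AQI = 28.
Site G: 315.589 lies in 311.530–368.869, so I_lo=151, I_hi=200, C_lo=311.530, C_hi=368.869.
(200−151)/(368.869−311.530) × (315.589−311.530) + 151 = 49/57.339 × 4.059 + 151 ≈ 154.47 → 154.
Site D: 280.216 lies in 252.511–311.529, so I_lo=101, I_hi=150, C_lo=252.511, C_hi=311.529.
(150−101)/(311.529−252.511) × (280.216−252.511) + 101 = 49/59.018 × 27.705 + 101 ≈ 124.00 → 124.
Site F: 52.063 ∈ [48.514, 107.557] ↔ index [26, 50].
26 + (52.063−48.514)·(50−26)/(107.557−48.514) = 26 + 3.549·24/59.043 ≈ 27.44, so AQI = 27.
AQIs: Site A=24, Site B=28, Site G=154, Site D=124, Site F=27. Sum = 24 + 28 + 154 + 124 + 27 = 357.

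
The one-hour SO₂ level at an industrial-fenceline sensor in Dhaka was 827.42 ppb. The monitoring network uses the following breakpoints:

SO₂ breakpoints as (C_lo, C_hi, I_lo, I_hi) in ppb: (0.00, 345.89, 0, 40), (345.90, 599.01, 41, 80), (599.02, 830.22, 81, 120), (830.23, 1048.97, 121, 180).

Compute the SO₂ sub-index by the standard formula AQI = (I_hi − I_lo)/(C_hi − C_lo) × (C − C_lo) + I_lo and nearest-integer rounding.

SO₂: 827.42 lies in 599.02–830.22, so I_lo=81, I_hi=120, C_lo=599.02, C_hi=830.22.
(120−81)/(830.22−599.02) × (827.42−599.02) + 81 = 39/231.20 × 228.40 + 81 ≈ 119.53 → 120.

120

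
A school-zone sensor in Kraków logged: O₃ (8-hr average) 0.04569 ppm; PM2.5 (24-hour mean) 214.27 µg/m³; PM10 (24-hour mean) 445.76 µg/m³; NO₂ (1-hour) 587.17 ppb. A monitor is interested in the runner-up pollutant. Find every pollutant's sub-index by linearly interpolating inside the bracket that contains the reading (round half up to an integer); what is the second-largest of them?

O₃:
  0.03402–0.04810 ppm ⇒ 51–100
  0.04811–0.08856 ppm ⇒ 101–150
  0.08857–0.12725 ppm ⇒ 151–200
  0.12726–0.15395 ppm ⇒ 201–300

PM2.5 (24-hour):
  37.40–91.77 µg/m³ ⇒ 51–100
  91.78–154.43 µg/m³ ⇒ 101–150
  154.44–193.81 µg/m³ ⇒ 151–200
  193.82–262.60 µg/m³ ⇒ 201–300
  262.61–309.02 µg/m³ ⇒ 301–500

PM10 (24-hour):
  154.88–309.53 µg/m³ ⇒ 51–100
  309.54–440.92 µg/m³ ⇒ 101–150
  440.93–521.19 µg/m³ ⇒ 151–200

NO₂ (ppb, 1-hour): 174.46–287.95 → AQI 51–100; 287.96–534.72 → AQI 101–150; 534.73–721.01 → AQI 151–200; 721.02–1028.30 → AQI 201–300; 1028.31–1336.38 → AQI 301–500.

165

O₃: row 0.03402–0.04810 (AQI 51–100). (100−51)·(0.04569−0.03402)/(0.04810−0.03402) + 51 = 49·0.01167/0.01408 + 51 ≈ 91.61 → 92.
PM2.5: 214.27 lies in 193.82–262.60, so I_lo=201, I_hi=300, C_lo=193.82, C_hi=262.60.
(300−201)/(262.60−193.82) × (214.27−193.82) + 201 = 99/68.78 × 20.45 + 201 ≈ 230.44 → 230.
PM10: row 440.93–521.19 (AQI 151–200). (200−151)·(445.76−440.93)/(521.19−440.93) + 151 = 49·4.83/80.26 + 151 ≈ 153.95 → 154.
NO₂: 587.17 ∈ [534.73, 721.01] ↔ index [151, 200].
151 + (587.17−534.73)·(200−151)/(721.01−534.73) = 151 + 52.44·49/186.28 ≈ 164.79, so AQI = 165.
Sub-indices: O₃→92, PM2.5→230, PM10→154, NO₂→165. Ranked high→low: 230, 165, 154, 92. Second-highest sub-index = 165.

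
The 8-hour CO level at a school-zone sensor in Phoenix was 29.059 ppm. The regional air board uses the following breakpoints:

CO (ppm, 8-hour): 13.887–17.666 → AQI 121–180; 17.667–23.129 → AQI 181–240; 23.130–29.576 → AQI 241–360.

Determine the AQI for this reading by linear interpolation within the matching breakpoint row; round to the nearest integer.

CO 29.059: bracket 23.130–29.576 → index 241–360; slope 119/6.446, offset 5.929.
AQI = 241 + 119/6.446·5.929 ≈ 350.46 ⇒ 350.

350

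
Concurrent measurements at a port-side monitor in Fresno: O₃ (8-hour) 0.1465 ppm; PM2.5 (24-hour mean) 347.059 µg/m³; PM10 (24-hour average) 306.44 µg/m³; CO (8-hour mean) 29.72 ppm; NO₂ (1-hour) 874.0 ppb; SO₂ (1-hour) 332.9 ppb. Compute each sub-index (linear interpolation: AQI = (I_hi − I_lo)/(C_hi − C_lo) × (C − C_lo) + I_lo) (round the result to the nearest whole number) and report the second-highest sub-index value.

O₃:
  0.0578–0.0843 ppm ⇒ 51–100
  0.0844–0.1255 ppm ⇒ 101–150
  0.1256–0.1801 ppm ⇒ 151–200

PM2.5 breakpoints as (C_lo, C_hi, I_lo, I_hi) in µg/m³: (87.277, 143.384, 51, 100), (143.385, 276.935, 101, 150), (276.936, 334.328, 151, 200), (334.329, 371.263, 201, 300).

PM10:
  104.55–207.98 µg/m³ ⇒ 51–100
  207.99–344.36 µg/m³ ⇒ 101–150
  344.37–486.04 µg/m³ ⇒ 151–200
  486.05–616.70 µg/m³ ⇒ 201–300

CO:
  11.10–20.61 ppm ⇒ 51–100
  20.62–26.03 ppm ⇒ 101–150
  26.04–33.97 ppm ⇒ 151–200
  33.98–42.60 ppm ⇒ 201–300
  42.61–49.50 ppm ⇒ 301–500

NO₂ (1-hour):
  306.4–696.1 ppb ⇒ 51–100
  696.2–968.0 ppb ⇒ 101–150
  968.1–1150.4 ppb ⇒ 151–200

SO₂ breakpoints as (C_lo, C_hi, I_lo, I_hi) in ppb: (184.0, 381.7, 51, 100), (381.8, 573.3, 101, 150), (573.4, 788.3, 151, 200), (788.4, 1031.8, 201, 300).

174

O₃: 0.1465 ∈ [0.1256, 0.1801] ↔ index [151, 200].
151 + (0.1465−0.1256)·(200−151)/(0.1801−0.1256) = 151 + 0.0209·49/0.0545 ≈ 169.79, so AQI = 170.
PM2.5 347.059: bracket 334.329–371.263 → index 201–300; slope 99/36.934, offset 12.730.
AQI = 201 + 99/36.934·12.730 ≈ 235.12 ⇒ 235.
PM10: 306.44 ∈ [207.99, 344.36] ↔ index [101, 150].
101 + (306.44−207.99)·(150−101)/(344.36−207.99) = 101 + 98.45·49/136.37 ≈ 136.37, so AQI = 136.
CO: row 26.04–33.97 (AQI 151–200). (200−151)·(29.72−26.04)/(33.97−26.04) + 151 = 49·3.68/7.93 + 151 ≈ 173.74 → 174.
NO₂: 874.0 lies in 696.2–968.0, so I_lo=101, I_hi=150, C_lo=696.2, C_hi=968.0.
(150−101)/(968.0−696.2) × (874.0−696.2) + 101 = 49/271.8 × 177.8 + 101 ≈ 133.05 → 133.
SO₂ 332.9: bracket 184.0–381.7 → index 51–100; slope 49/197.7, offset 148.9.
AQI = 51 + 49/197.7·148.9 ≈ 87.90 ⇒ 88.
Sub-indices: O₃→170, PM2.5→235, PM10→136, CO→174, NO₂→133, SO₂→88. Ranked high→low: 235, 174, 170, 136, 133, 88. Second-highest sub-index = 174.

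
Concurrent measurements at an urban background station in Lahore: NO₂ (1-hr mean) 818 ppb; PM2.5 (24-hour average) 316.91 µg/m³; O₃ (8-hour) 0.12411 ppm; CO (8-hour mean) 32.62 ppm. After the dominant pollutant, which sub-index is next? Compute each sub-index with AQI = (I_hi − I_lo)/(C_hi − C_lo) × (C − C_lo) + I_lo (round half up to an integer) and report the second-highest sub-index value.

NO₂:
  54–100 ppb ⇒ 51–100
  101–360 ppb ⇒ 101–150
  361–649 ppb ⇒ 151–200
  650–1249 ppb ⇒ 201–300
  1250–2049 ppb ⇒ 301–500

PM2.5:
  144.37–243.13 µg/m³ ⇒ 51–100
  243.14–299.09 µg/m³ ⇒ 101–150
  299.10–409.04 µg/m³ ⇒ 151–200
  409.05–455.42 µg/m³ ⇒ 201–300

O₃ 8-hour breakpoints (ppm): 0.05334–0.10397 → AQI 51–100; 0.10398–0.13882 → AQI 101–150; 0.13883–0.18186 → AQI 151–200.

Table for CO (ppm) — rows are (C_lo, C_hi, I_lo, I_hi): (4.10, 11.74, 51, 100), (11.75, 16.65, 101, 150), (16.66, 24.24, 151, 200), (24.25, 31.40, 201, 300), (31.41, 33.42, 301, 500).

229

NO₂: 818 lies in 650–1249, so I_lo=201, I_hi=300, C_lo=650, C_hi=1249.
(300−201)/(1249−650) × (818−650) + 201 = 99/599 × 168 + 201 ≈ 228.77 → 229.
PM2.5: 316.91 ∈ [299.10, 409.04] ↔ index [151, 200].
151 + (316.91−299.10)·(200−151)/(409.04−299.10) = 151 + 17.81·49/109.94 ≈ 158.94, so AQI = 159.
O₃ 0.12411: bracket 0.10398–0.13882 → index 101–150; slope 49/0.03484, offset 0.02013.
AQI = 101 + 49/0.03484·0.02013 ≈ 129.31 ⇒ 129.
CO: 32.62 lies in 31.41–33.42, so I_lo=301, I_hi=500, C_lo=31.41, C_hi=33.42.
(500−301)/(33.42−31.41) × (32.62−31.41) + 301 = 199/2.01 × 1.21 + 301 ≈ 420.80 → 421.
Sub-indices: NO₂→229, PM2.5→159, O₃→129, CO→421. Ranked high→low: 421, 229, 159, 129. Second-highest sub-index = 229.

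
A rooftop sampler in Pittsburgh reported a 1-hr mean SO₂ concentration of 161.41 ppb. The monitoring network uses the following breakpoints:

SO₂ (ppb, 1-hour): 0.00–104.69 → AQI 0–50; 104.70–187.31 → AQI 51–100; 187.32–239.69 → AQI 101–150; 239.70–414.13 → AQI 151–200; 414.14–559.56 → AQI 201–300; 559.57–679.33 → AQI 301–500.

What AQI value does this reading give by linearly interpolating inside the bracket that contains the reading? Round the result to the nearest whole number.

SO₂: row 104.70–187.31 (AQI 51–100). (100−51)·(161.41−104.70)/(187.31−104.70) + 51 = 49·56.71/82.61 + 51 ≈ 84.64 → 85.
AQI 85 falls in the Moderate category.

85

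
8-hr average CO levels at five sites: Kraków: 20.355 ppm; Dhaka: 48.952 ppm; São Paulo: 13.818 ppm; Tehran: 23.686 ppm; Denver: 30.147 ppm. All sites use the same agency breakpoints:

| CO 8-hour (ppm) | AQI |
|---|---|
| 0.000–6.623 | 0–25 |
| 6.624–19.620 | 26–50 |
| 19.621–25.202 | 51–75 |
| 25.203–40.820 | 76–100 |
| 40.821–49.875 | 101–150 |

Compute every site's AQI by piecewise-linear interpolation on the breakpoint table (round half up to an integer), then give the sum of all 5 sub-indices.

390

Kraków: row 19.621–25.202 (AQI 51–75). (75−51)·(20.355−19.621)/(25.202−19.621) + 51 = 24·0.734/5.581 + 51 ≈ 54.16 → 54.
Dhaka: 48.952 lies in 40.821–49.875, so I_lo=101, I_hi=150, C_lo=40.821, C_hi=49.875.
(150−101)/(49.875−40.821) × (48.952−40.821) + 101 = 49/9.054 × 8.131 + 101 ≈ 145.00 → 145.
São Paulo: 13.818 ∈ [6.624, 19.620] ↔ index [26, 50].
26 + (13.818−6.624)·(50−26)/(19.620−6.624) = 26 + 7.194·24/12.996 ≈ 39.29, so AQI = 39.
Tehran: row 19.621–25.202 (AQI 51–75). (75−51)·(23.686−19.621)/(25.202−19.621) + 51 = 24·4.065/5.581 + 51 ≈ 68.48 → 68.
Denver: 30.147 ∈ [25.203, 40.820] ↔ index [76, 100].
76 + (30.147−25.203)·(100−76)/(40.820−25.203) = 76 + 4.944·24/15.617 ≈ 83.60, so AQI = 84.
AQIs: Kraków=54, Dhaka=145, São Paulo=39, Tehran=68, Denver=84. Sum = 54 + 145 + 39 + 68 + 84 = 390.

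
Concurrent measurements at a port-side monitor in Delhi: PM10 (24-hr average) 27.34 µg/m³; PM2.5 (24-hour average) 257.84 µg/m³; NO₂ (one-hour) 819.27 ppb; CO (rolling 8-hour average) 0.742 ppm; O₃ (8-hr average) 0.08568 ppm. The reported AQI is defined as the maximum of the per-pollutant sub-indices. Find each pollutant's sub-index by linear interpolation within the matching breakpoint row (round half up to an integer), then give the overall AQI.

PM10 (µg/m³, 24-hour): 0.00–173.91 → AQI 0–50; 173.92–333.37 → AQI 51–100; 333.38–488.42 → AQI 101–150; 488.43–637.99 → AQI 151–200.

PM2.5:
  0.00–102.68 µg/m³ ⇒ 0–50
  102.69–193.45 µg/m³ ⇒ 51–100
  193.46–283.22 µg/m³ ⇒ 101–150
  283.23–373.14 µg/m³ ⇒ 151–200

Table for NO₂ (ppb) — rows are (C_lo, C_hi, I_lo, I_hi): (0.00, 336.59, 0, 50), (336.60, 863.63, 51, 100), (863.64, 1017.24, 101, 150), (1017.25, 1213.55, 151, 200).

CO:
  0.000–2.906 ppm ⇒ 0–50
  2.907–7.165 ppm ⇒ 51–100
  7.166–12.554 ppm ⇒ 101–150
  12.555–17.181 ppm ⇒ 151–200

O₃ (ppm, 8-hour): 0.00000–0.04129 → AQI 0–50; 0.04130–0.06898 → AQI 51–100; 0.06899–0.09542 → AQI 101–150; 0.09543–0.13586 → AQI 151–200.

136

PM10: 27.34 ∈ [0.00, 173.91] ↔ index [0, 50].
0 + (27.34−0.00)·(50−0)/(173.91−0.00) = 0 + 27.34·50/173.91 ≈ 7.86, so AQI = 8.
PM2.5: row 193.46–283.22 (AQI 101–150). (150−101)·(257.84−193.46)/(283.22−193.46) + 101 = 49·64.38/89.76 + 101 ≈ 136.15 → 136.
NO₂: 819.27 lies in 336.60–863.63, so I_lo=51, I_hi=100, C_lo=336.60, C_hi=863.63.
(100−51)/(863.63−336.60) × (819.27−336.60) + 51 = 49/527.03 × 482.67 + 51 ≈ 95.88 → 96.
CO: row 0.000–2.906 (AQI 0–50). (50−0)·(0.742−0.000)/(2.906−0.000) + 0 = 50·0.742/2.906 + 0 ≈ 12.77 → 13.
O₃: 0.08568 lies in 0.06899–0.09542, so I_lo=101, I_hi=150, C_lo=0.06899, C_hi=0.09542.
(150−101)/(0.09542−0.06899) × (0.08568−0.06899) + 101 = 49/0.02643 × 0.01669 + 101 ≈ 131.94 → 132.
Sub-indices: PM10→8, PM2.5→136, NO₂→96, CO→13, O₃→132. Overall AQI = max = 136; dominant pollutant is PM2.5.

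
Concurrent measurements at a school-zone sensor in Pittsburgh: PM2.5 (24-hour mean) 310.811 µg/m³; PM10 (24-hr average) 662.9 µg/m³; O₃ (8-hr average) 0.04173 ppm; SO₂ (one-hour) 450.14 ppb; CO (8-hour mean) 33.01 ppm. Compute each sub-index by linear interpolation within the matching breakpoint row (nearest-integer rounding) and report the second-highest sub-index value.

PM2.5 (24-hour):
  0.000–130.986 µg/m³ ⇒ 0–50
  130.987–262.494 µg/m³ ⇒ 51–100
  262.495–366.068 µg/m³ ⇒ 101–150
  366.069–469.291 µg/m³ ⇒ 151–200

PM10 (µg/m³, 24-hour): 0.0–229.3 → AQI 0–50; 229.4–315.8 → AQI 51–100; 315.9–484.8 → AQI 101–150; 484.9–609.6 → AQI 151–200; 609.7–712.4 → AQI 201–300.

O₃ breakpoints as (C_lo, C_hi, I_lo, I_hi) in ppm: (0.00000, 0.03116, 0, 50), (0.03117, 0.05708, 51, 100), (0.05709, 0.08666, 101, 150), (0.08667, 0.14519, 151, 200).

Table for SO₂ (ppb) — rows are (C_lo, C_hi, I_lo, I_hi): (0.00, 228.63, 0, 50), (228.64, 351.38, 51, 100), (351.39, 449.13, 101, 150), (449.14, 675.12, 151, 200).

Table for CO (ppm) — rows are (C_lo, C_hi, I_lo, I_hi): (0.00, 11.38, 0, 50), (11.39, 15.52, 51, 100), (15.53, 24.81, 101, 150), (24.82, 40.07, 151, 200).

PM2.5: 310.811 lies in 262.495–366.068, so I_lo=101, I_hi=150, C_lo=262.495, C_hi=366.068.
(150−101)/(366.068−262.495) × (310.811−262.495) + 101 = 49/103.573 × 48.316 + 101 ≈ 123.86 → 124.
PM10: 662.9 ∈ [609.7, 712.4] ↔ index [201, 300].
201 + (662.9−609.7)·(300−201)/(712.4−609.7) = 201 + 53.2·99/102.7 ≈ 252.28, so AQI = 252.
O₃: 0.04173 ∈ [0.03117, 0.05708] ↔ index [51, 100].
51 + (0.04173−0.03117)·(100−51)/(0.05708−0.03117) = 51 + 0.01056·49/0.02591 ≈ 70.97, so AQI = 71.
SO₂: row 449.14–675.12 (AQI 151–200). (200−151)·(450.14−449.14)/(675.12−449.14) + 151 = 49·1.00/225.98 + 151 ≈ 151.22 → 151.
CO: row 24.82–40.07 (AQI 151–200). (200−151)·(33.01−24.82)/(40.07−24.82) + 151 = 49·8.19/15.25 + 151 ≈ 177.32 → 177.
Sub-indices: PM2.5→124, PM10→252, O₃→71, SO₂→151, CO→177. Ranked high→low: 252, 177, 151, 124, 71. Second-highest sub-index = 177.

177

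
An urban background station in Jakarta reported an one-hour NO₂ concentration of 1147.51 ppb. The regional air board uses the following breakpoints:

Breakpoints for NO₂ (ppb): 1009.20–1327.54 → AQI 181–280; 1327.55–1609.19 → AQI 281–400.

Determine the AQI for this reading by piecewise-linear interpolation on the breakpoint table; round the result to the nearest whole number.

224

NO₂: row 1009.20–1327.54 (AQI 181–280). (280−181)·(1147.51−1009.20)/(1327.54−1009.20) + 181 = 99·138.31/318.34 + 181 ≈ 224.01 → 224.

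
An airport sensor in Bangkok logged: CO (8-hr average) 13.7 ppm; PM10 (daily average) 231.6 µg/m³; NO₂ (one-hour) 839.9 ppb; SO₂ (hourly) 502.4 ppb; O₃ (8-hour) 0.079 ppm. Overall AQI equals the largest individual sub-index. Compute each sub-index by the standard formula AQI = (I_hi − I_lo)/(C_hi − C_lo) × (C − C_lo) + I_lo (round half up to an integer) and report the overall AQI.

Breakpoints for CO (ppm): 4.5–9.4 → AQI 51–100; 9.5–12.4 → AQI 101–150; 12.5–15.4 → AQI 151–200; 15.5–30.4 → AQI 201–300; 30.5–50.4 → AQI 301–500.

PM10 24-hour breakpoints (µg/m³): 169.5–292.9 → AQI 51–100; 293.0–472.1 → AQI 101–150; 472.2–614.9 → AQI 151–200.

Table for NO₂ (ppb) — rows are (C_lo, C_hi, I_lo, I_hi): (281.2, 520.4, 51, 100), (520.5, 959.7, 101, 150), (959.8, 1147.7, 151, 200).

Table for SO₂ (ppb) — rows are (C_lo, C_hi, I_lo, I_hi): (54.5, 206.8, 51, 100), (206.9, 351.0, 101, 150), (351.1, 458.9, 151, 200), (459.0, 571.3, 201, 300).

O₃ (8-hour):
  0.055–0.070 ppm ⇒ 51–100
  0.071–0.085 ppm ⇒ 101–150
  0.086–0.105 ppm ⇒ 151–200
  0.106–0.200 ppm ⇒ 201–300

239

CO 13.7: bracket 12.5–15.4 → index 151–200; slope 49/2.9, offset 1.2.
AQI = 151 + 49/2.9·1.2 ≈ 171.28 ⇒ 171.
PM10 231.6: bracket 169.5–292.9 → index 51–100; slope 49/123.4, offset 62.1.
AQI = 51 + 49/123.4·62.1 ≈ 75.66 ⇒ 76.
NO₂ 839.9: bracket 520.5–959.7 → index 101–150; slope 49/439.2, offset 319.4.
AQI = 101 + 49/439.2·319.4 ≈ 136.63 ⇒ 137.
SO₂ 502.4: bracket 459.0–571.3 → index 201–300; slope 99/112.3, offset 43.4.
AQI = 201 + 99/112.3·43.4 ≈ 239.26 ⇒ 239.
O₃: 0.079 lies in 0.071–0.085, so I_lo=101, I_hi=150, C_lo=0.071, C_hi=0.085.
(150−101)/(0.085−0.071) × (0.079−0.071) + 101 = 49/0.014 × 0.008 + 101 ≈ 129.00 → 129.
Sub-indices: CO→171, PM10→76, NO₂→137, SO₂→239, O₃→129. Overall AQI = max = 239; dominant pollutant is SO₂.
AQI 239: Very Unhealthy.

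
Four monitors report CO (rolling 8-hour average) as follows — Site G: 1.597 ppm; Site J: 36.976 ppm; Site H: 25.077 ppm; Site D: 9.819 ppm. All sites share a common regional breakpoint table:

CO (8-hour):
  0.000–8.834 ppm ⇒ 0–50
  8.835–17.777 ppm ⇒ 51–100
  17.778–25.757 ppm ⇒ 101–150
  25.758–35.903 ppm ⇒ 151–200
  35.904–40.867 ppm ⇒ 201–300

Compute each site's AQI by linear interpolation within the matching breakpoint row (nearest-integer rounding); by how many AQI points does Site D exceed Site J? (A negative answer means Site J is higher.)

-166

Site G: 1.597 ∈ [0.000, 8.834] ↔ index [0, 50].
0 + (1.597−0.000)·(50−0)/(8.834−0.000) = 0 + 1.597·50/8.834 ≈ 9.04, so AQI = 9.
Site J 36.976: bracket 35.904–40.867 → index 201–300; slope 99/4.963, offset 1.072.
AQI = 201 + 99/4.963·1.072 ≈ 222.38 ⇒ 222.
Site H: 25.077 lies in 17.778–25.757, so I_lo=101, I_hi=150, C_lo=17.778, C_hi=25.757.
(150−101)/(25.757−17.778) × (25.077−17.778) + 101 = 49/7.979 × 7.299 + 101 ≈ 145.82 → 146.
Site D 9.819: bracket 8.835–17.777 → index 51–100; slope 49/8.942, offset 0.984.
AQI = 51 + 49/8.942·0.984 ≈ 56.39 ⇒ 56.
AQIs: Site G=9, Site J=222, Site H=146, Site D=56. Site D (56) − Site J (222) = -166.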